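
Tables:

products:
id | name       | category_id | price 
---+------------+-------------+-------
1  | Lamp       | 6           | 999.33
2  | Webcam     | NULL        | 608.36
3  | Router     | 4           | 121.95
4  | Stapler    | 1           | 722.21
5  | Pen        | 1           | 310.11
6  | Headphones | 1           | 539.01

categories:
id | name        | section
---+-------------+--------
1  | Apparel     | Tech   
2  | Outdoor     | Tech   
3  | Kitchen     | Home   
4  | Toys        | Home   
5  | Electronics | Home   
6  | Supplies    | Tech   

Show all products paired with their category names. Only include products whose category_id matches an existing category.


INNER JOIN keeps only products rows whose category_id matches an id in categories. Walk through each product:
  - product 1 (Lamp): category_id=6 -> matches Supplies
  - product 2 (Webcam): category_id=NULL, no match -> dropped
  - product 3 (Router): category_id=4 -> matches Toys
  - product 4 (Stapler): category_id=1 -> matches Apparel
  - product 5 (Pen): category_id=1 -> matches Apparel
  - product 6 (Headphones): category_id=1 -> matches Apparel
So 1 of 6 rows is dropped.

SQL:
SELECT a.name, b.name AS category
FROM products a
INNER JOIN categories b ON a.category_id = b.id

Result:
name       | category
-----------+---------
Lamp       | Supplies
Router     | Toys    
Stapler    | Apparel 
Pen        | Apparel 
Headphones | Apparel 


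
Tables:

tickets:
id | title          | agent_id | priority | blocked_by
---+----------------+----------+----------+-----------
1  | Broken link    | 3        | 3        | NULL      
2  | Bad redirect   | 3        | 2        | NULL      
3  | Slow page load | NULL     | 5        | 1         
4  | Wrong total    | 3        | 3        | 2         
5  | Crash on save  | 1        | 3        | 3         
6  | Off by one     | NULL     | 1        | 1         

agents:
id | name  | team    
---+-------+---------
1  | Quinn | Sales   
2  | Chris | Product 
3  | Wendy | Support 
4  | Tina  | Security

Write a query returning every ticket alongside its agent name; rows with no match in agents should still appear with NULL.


LEFT JOIN keeps every row from tickets (the left table); where agent_id has no match in agents, the agent columns become NULL. Walk through each ticket:
  - ticket 1 (Broken link): agent_id=3 -> matches Wendy
  - ticket 2 (Bad redirect): agent_id=3 -> matches Wendy
  - ticket 3 (Slow page load): agent_id=NULL, no match -> kept with NULL
  - ticket 4 (Wrong total): agent_id=3 -> matches Wendy
  - ticket 5 (Crash on save): agent_id=1 -> matches Quinn
  - ticket 6 (Off by one): agent_id=NULL, no match -> kept with NULL
All 6 rows appear; 2 have NULL agent.

SQL:
SELECT a.title, b.name AS agent
FROM tickets a
LEFT JOIN agents b ON a.agent_id = b.id

Result:
title          | agent
---------------+------
Broken link    | Wendy
Bad redirect   | Wendy
Slow page load | NULL 
Wrong total    | Wendy
Crash on save  | Quinn
Off by one     | NULL 


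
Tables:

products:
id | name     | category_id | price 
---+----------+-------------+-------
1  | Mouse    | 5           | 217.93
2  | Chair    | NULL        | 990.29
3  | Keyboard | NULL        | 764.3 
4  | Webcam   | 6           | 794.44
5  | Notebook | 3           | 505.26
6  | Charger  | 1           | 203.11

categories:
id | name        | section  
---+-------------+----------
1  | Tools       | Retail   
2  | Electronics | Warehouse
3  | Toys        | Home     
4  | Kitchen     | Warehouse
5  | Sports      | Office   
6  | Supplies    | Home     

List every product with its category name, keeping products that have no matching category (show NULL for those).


LEFT JOIN keeps every row from products (the left table); where category_id has no match in categories, the category columns become NULL. Walk through each product:
  - product 1 (Mouse): category_id=5 -> matches Sports
  - product 2 (Chair): category_id=NULL, no match -> kept with NULL
  - product 3 (Keyboard): category_id=NULL, no match -> kept with NULL
  - product 4 (Webcam): category_id=6 -> matches Supplies
  - product 5 (Notebook): category_id=3 -> matches Toys
  - product 6 (Charger): category_id=1 -> matches Tools
All 6 rows appear; 2 have NULL category.

SQL:
SELECT a.name, b.name AS category
FROM products a
LEFT JOIN categories b ON a.category_id = b.id

Result:
name     | category
---------+---------
Mouse    | Sports  
Chair    | NULL    
Keyboard | NULL    
Webcam   | Supplies
Notebook | Toys    
Charger  | Tools   


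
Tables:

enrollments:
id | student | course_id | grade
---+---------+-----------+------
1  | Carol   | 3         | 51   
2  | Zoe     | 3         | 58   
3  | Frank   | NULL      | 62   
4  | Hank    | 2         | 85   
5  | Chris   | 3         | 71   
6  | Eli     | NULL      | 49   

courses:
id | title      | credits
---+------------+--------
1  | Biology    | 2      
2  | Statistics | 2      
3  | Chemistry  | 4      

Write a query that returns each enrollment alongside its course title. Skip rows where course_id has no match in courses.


INNER JOIN keeps only enrollments rows whose course_id matches an id in courses. Walk through each enrollment:
  - enrollment 1 (Carol): course_id=3 -> matches Chemistry
  - enrollment 2 (Zoe): course_id=3 -> matches Chemistry
  - enrollment 3 (Frank): course_id=NULL, no match -> dropped
  - enrollment 4 (Hank): course_id=2 -> matches Statistics
  - enrollment 5 (Chris): course_id=3 -> matches Chemistry
  - enrollment 6 (Eli): course_id=NULL, no match -> dropped
So 2 of 6 rows are dropped.

SQL:
SELECT a.student, b.title AS course
FROM enrollments a
INNER JOIN courses b ON a.course_id = b.id

Result:
student | course    
--------+-----------
Carol   | Chemistry 
Zoe     | Chemistry 
Hank    | Statistics
Chris   | Chemistry 


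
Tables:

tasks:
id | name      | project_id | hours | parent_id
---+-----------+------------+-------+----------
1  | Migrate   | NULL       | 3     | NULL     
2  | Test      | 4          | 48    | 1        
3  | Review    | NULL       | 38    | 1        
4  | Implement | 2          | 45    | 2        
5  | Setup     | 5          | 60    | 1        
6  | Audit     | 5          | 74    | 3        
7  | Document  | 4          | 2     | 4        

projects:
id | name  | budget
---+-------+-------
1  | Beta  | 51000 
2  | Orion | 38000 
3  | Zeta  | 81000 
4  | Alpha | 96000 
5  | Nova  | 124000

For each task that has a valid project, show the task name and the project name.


INNER JOIN keeps only tasks rows whose project_id matches an id in projects. Walk through each task:
  - task 1 (Migrate): project_id=NULL, no match -> dropped
  - task 2 (Test): project_id=4 -> matches Alpha
  - task 3 (Review): project_id=NULL, no match -> dropped
  - task 4 (Implement): project_id=2 -> matches Orion
  - task 5 (Setup): project_id=5 -> matches Nova
  - task 6 (Audit): project_id=5 -> matches Nova
  - task 7 (Document): project_id=4 -> matches Alpha
So 2 of 7 rows are dropped.

SQL:
SELECT a.name, b.name AS project
FROM tasks a
INNER JOIN projects b ON a.project_id = b.id

Result:
name      | project
----------+--------
Test      | Alpha  
Implement | Orion  
Setup     | Nova   
Audit     | Nova   
Document  | Alpha  


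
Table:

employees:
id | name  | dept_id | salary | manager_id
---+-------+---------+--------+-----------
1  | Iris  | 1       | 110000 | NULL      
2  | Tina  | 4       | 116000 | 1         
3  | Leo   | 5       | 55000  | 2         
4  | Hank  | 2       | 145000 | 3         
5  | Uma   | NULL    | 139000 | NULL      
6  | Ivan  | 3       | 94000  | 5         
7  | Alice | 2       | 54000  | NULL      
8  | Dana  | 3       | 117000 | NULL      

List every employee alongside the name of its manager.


This is a self-join: employees is joined to a second copy of itself, matching each row's manager_id to another row's id. Use LEFT JOIN so rows with manager_id=NULL are kept.
  - employee 1 (Iris): manager_id=NULL -> NULL
  - employee 2 (Tina): manager_id=1 -> Iris
  - employee 3 (Leo): manager_id=2 -> Tina
  - employee 4 (Hank): manager_id=3 -> Leo
  - employee 5 (Uma): manager_id=NULL -> NULL
  - employee 6 (Ivan): manager_id=5 -> Uma
  - employee 7 (Alice): manager_id=NULL -> NULL
  - employee 8 (Dana): manager_id=NULL -> NULL

SQL:
SELECT a.name AS item, b.name AS manager
FROM employees a
LEFT JOIN employees b ON a.manager_id = b.id

Result:
item  | manager
------+--------
Iris  | NULL   
Tina  | Iris   
Leo   | Tina   
Hank  | Leo    
Uma   | NULL   
Ivan  | Uma    
Alice | NULL   
Dana  | NULL   


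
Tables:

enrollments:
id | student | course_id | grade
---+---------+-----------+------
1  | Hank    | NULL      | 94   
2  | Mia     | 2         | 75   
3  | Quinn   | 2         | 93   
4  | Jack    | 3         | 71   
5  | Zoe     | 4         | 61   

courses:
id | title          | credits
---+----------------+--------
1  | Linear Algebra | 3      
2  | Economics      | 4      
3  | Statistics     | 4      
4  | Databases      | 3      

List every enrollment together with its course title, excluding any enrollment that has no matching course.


INNER JOIN keeps only enrollments rows whose course_id matches an id in courses. Walk through each enrollment:
  - enrollment 1 (Hank): course_id=NULL, no match -> dropped
  - enrollment 2 (Mia): course_id=2 -> matches Economics
  - enrollment 3 (Quinn): course_id=2 -> matches Economics
  - enrollment 4 (Jack): course_id=3 -> matches Statistics
  - enrollment 5 (Zoe): course_id=4 -> matches Databases
So 1 of 5 rows is dropped.

SQL:
SELECT a.student, b.title AS course
FROM enrollments a
INNER JOIN courses b ON a.course_id = b.id

Result:
student | course    
--------+-----------
Mia     | Economics 
Quinn   | Economics 
Jack    | Statistics
Zoe     | Databases 


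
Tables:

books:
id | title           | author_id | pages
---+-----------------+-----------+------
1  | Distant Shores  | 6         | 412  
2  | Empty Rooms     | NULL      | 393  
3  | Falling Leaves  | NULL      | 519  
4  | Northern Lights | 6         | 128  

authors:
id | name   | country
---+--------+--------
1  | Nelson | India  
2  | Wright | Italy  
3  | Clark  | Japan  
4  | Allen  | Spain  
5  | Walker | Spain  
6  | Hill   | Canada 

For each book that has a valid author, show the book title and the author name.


INNER JOIN keeps only books rows whose author_id matches an id in authors. Walk through each book:
  - book 1 (Distant Shores): author_id=6 -> matches Hill
  - book 2 (Empty Rooms): author_id=NULL, no match -> dropped
  - book 3 (Falling Leaves): author_id=NULL, no match -> dropped
  - book 4 (Northern Lights): author_id=6 -> matches Hill
So 2 of 4 rows are dropped.

SQL:
SELECT a.title, b.name AS author
FROM books a
INNER JOIN authors b ON a.author_id = b.id

Result:
title           | author
----------------+-------
Distant Shores  | Hill  
Northern Lights | Hill  


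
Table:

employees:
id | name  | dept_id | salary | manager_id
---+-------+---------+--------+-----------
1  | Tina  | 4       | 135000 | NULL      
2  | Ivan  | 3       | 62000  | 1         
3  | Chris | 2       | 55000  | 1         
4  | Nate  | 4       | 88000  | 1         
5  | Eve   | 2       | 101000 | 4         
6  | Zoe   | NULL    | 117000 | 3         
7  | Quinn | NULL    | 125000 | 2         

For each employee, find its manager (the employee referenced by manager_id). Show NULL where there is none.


This is a self-join: employees is joined to a second copy of itself, matching each row's manager_id to another row's id. Use LEFT JOIN so rows with manager_id=NULL are kept.
  - employee 1 (Tina): manager_id=NULL -> NULL
  - employee 2 (Ivan): manager_id=1 -> Tina
  - employee 3 (Chris): manager_id=1 -> Tina
  - employee 4 (Nate): manager_id=1 -> Tina
  - employee 5 (Eve): manager_id=4 -> Nate
  - employee 6 (Zoe): manager_id=3 -> Chris
  - employee 7 (Quinn): manager_id=2 -> Ivan

SQL:
SELECT a.name AS item, b.name AS manager
FROM employees a
LEFT JOIN employees b ON a.manager_id = b.id

Result:
item  | manager
------+--------
Tina  | NULL   
Ivan  | Tina   
Chris | Tina   
Nate  | Tina   
Eve   | Nate   
Zoe   | Chris  
Quinn | Ivan   


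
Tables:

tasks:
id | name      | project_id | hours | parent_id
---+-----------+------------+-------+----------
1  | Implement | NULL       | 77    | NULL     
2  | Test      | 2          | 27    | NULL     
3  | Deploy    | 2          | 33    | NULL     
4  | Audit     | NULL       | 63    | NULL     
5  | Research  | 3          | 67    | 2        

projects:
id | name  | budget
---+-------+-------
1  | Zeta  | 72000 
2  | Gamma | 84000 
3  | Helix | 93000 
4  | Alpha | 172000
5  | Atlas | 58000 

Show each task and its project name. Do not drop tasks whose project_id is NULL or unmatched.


LEFT JOIN keeps every row from tasks (the left table); where project_id has no match in projects, the project columns become NULL. Walk through each task:
  - task 1 (Implement): project_id=NULL, no match -> kept with NULL
  - task 2 (Test): project_id=2 -> matches Gamma
  - task 3 (Deploy): project_id=2 -> matches Gamma
  - task 4 (Audit): project_id=NULL, no match -> kept with NULL
  - task 5 (Research): project_id=3 -> matches Helix
All 5 rows appear; 2 have NULL project.

SQL:
SELECT a.name, b.name AS project
FROM tasks a
LEFT JOIN projects b ON a.project_id = b.id

Result:
name      | project
----------+--------
Implement | NULL   
Test      | Gamma  
Deploy    | Gamma  
Audit     | NULL   
Research  | Helix  


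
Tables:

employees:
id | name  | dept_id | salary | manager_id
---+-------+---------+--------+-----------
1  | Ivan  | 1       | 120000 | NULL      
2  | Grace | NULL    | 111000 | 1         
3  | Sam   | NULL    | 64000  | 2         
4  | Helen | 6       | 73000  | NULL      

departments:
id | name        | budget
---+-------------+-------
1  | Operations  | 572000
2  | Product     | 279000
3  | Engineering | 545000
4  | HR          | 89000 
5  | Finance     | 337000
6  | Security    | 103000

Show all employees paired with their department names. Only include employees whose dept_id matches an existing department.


INNER JOIN keeps only employees rows whose dept_id matches an id in departments. Walk through each employee:
  - employee 1 (Ivan): dept_id=1 -> matches Operations
  - employee 2 (Grace): dept_id=NULL, no match -> dropped
  - employee 3 (Sam): dept_id=NULL, no match -> dropped
  - employee 4 (Helen): dept_id=6 -> matches Security
So 2 of 4 rows are dropped.

SQL:
SELECT a.name, b.name AS department
FROM employees a
INNER JOIN departments b ON a.dept_id = b.id

Result:
name  | department
------+-----------
Ivan  | Operations
Helen | Security  


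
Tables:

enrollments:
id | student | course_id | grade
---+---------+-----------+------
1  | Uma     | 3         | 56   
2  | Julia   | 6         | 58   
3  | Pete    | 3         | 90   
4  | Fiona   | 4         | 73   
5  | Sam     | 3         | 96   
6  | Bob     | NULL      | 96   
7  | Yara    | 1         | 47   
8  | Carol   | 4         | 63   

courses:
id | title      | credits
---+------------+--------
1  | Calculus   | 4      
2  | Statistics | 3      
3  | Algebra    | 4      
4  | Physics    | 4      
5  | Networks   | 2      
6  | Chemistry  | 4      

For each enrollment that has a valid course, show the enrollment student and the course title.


INNER JOIN keeps only enrollments rows whose course_id matches an id in courses. Walk through each enrollment:
  - enrollment 1 (Uma): course_id=3 -> matches Algebra
  - enrollment 2 (Julia): course_id=6 -> matches Chemistry
  - enrollment 3 (Pete): course_id=3 -> matches Algebra
  - enrollment 4 (Fiona): course_id=4 -> matches Physics
  - enrollment 5 (Sam): course_id=3 -> matches Algebra
  - enrollment 6 (Bob): course_id=NULL, no match -> dropped
  - enrollment 7 (Yara): course_id=1 -> matches Calculus
  - enrollment 8 (Carol): course_id=4 -> matches Physics
So 1 of 8 rows is dropped.

SQL:
SELECT a.student, b.title AS course
FROM enrollments a
INNER JOIN courses b ON a.course_id = b.id

Result:
student | course   
--------+----------
Uma     | Algebra  
Julia   | Chemistry
Pete    | Algebra  
Fiona   | Physics  
Sam     | Algebra  
Yara    | Calculus 
Carol   | Physics  


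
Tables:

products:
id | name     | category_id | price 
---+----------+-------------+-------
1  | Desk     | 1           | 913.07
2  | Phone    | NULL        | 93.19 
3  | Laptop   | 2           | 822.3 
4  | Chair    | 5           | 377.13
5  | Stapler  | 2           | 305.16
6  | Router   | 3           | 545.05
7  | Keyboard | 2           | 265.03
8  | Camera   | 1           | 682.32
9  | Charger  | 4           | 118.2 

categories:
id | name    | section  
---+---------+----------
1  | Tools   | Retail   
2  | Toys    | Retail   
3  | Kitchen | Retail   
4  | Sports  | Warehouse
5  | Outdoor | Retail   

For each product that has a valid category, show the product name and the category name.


INNER JOIN keeps only products rows whose category_id matches an id in categories. Walk through each product:
  - product 1 (Desk): category_id=1 -> matches Tools
  - product 2 (Phone): category_id=NULL, no match -> dropped
  - product 3 (Laptop): category_id=2 -> matches Toys
  - product 4 (Chair): category_id=5 -> matches Outdoor
  - product 5 (Stapler): category_id=2 -> matches Toys
  - product 6 (Router): category_id=3 -> matches Kitchen
  - product 7 (Keyboard): category_id=2 -> matches Toys
  - product 8 (Camera): category_id=1 -> matches Tools
  - product 9 (Charger): category_id=4 -> matches Sports
So 1 of 9 rows is dropped.

SQL:
SELECT a.name, b.name AS category
FROM products a
INNER JOIN categories b ON a.category_id = b.id

Result:
name     | category
---------+---------
Desk     | Tools   
Laptop   | Toys    
Chair    | Outdoor 
Stapler  | Toys    
Router   | Kitchen 
Keyboard | Toys    
Camera   | Tools   
Charger  | Sports  


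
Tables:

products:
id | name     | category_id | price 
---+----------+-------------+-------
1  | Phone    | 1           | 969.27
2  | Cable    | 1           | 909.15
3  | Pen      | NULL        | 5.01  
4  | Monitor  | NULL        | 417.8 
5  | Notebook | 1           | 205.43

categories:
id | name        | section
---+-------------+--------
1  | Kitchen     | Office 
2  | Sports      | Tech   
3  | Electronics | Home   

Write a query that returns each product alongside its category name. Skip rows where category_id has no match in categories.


INNER JOIN keeps only products rows whose category_id matches an id in categories. Walk through each product:
  - product 1 (Phone): category_id=1 -> matches Kitchen
  - product 2 (Cable): category_id=1 -> matches Kitchen
  - product 3 (Pen): category_id=NULL, no match -> dropped
  - product 4 (Monitor): category_id=NULL, no match -> dropped
  - product 5 (Notebook): category_id=1 -> matches Kitchen
So 2 of 5 rows are dropped.

SQL:
SELECT a.name, b.name AS category
FROM products a
INNER JOIN categories b ON a.category_id = b.id

Result:
name     | category
---------+---------
Phone    | Kitchen 
Cable    | Kitchen 
Notebook | Kitchen 


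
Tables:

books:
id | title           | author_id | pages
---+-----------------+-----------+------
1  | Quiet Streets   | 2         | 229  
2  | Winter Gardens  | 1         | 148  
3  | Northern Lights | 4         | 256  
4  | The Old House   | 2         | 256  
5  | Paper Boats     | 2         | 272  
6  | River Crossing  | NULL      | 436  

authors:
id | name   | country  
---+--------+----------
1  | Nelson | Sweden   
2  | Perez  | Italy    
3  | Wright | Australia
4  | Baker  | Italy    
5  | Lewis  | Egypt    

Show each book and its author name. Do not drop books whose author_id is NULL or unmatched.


LEFT JOIN keeps every row from books (the left table); where author_id has no match in authors, the author columns become NULL. Walk through each book:
  - book 1 (Quiet Streets): author_id=2 -> matches Perez
  - book 2 (Winter Gardens): author_id=1 -> matches Nelson
  - book 3 (Northern Lights): author_id=4 -> matches Baker
  - book 4 (The Old House): author_id=2 -> matches Perez
  - book 5 (Paper Boats): author_id=2 -> matches Perez
  - book 6 (River Crossing): author_id=NULL, no match -> kept with NULL
All 6 rows appear; 1 has NULL author.

SQL:
SELECT a.title, b.name AS author
FROM books a
LEFT JOIN authors b ON a.author_id = b.id

Result:
title           | author
----------------+-------
Quiet Streets   | Perez 
Winter Gardens  | Nelson
Northern Lights | Baker 
The Old House   | Perez 
Paper Boats     | Perez 
River Crossing  | NULL  


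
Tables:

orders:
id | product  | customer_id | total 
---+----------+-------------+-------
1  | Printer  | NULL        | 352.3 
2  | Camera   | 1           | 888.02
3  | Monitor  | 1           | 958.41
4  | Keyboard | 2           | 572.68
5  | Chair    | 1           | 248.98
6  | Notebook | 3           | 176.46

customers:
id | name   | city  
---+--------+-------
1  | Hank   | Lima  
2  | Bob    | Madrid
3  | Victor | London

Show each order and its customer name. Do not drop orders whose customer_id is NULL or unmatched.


LEFT JOIN keeps every row from orders (the left table); where customer_id has no match in customers, the customer columns become NULL. Walk through each order:
  - order 1 (Printer): customer_id=NULL, no match -> kept with NULL
  - order 2 (Camera): customer_id=1 -> matches Hank
  - order 3 (Monitor): customer_id=1 -> matches Hank
  - order 4 (Keyboard): customer_id=2 -> matches Bob
  - order 5 (Chair): customer_id=1 -> matches Hank
  - order 6 (Notebook): customer_id=3 -> matches Victor
All 6 rows appear; 1 has NULL customer.

SQL:
SELECT a.product, b.name AS customer
FROM orders a
LEFT JOIN customers b ON a.customer_id = b.id

Result:
product  | customer
---------+---------
Printer  | NULL    
Camera   | Hank    
Monitor  | Hank    
Keyboard | Bob     
Chair    | Hank    
Notebook | Victor  


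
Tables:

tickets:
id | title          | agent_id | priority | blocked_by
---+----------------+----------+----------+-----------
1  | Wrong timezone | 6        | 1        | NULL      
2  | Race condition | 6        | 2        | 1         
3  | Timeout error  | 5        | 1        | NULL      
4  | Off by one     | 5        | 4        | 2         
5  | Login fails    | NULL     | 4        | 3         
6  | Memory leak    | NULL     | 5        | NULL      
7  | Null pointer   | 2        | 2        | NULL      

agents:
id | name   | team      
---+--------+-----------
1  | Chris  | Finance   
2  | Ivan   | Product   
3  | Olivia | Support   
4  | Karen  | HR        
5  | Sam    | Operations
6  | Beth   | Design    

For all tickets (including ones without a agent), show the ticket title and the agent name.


LEFT JOIN keeps every row from tickets (the left table); where agent_id has no match in agents, the agent columns become NULL. Walk through each ticket:
  - ticket 1 (Wrong timezone): agent_id=6 -> matches Beth
  - ticket 2 (Race condition): agent_id=6 -> matches Beth
  - ticket 3 (Timeout error): agent_id=5 -> matches Sam
  - ticket 4 (Off by one): agent_id=5 -> matches Sam
  - ticket 5 (Login fails): agent_id=NULL, no match -> kept with NULL
  - ticket 6 (Memory leak): agent_id=NULL, no match -> kept with NULL
  - ticket 7 (Null pointer): agent_id=2 -> matches Ivan
All 7 rows appear; 2 have NULL agent.

SQL:
SELECT a.title, b.name AS agent
FROM tickets a
LEFT JOIN agents b ON a.agent_id = b.id

Result:
title          | agent
---------------+------
Wrong timezone | Beth 
Race condition | Beth 
Timeout error  | Sam  
Off by one     | Sam  
Login fails    | NULL 
Memory leak    | NULL 
Null pointer   | Ivan 


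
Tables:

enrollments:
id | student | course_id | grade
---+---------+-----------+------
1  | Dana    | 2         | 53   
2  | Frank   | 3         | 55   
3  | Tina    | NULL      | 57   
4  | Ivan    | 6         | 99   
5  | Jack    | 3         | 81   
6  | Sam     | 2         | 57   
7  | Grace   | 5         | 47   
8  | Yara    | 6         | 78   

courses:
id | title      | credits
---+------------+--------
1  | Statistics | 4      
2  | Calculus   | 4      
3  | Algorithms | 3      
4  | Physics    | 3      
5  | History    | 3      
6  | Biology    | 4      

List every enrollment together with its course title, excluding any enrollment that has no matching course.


INNER JOIN keeps only enrollments rows whose course_id matches an id in courses. Walk through each enrollment:
  - enrollment 1 (Dana): course_id=2 -> matches Calculus
  - enrollment 2 (Frank): course_id=3 -> matches Algorithms
  - enrollment 3 (Tina): course_id=NULL, no match -> dropped
  - enrollment 4 (Ivan): course_id=6 -> matches Biology
  - enrollment 5 (Jack): course_id=3 -> matches Algorithms
  - enrollment 6 (Sam): course_id=2 -> matches Calculus
  - enrollment 7 (Grace): course_id=5 -> matches History
  - enrollment 8 (Yara): course_id=6 -> matches Biology
So 1 of 8 rows is dropped.

SQL:
SELECT a.student, b.title AS course
FROM enrollments a
INNER JOIN courses b ON a.course_id = b.id

Result:
student | course    
--------+-----------
Dana    | Calculus  
Frank   | Algorithms
Ivan    | Biology   
Jack    | Algorithms
Sam     | Calculus  
Grace   | History   
Yara    | Biology   


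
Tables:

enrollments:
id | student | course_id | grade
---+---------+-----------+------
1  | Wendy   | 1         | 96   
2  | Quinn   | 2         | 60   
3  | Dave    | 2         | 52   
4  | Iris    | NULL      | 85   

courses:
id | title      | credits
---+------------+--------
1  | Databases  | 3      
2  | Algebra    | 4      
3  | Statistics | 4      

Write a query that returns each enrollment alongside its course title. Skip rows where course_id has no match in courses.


INNER JOIN keeps only enrollments rows whose course_id matches an id in courses. Walk through each enrollment:
  - enrollment 1 (Wendy): course_id=1 -> matches Databases
  - enrollment 2 (Quinn): course_id=2 -> matches Algebra
  - enrollment 3 (Dave): course_id=2 -> matches Algebra
  - enrollment 4 (Iris): course_id=NULL, no match -> dropped
So 1 of 4 rows is dropped.

SQL:
SELECT a.student, b.title AS course
FROM enrollments a
INNER JOIN courses b ON a.course_id = b.id

Result:
student | course   
--------+----------
Wendy   | Databases
Quinn   | Algebra  
Dave    | Algebra  


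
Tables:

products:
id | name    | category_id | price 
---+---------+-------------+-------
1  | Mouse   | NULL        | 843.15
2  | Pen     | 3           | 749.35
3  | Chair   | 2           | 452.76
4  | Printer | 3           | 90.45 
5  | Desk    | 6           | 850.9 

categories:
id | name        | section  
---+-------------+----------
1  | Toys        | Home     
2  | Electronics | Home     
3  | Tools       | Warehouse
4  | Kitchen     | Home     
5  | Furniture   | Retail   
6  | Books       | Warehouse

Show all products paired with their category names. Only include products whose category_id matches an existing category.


INNER JOIN keeps only products rows whose category_id matches an id in categories. Walk through each product:
  - product 1 (Mouse): category_id=NULL, no match -> dropped
  - product 2 (Pen): category_id=3 -> matches Tools
  - product 3 (Chair): category_id=2 -> matches Electronics
  - product 4 (Printer): category_id=3 -> matches Tools
  - product 5 (Desk): category_id=6 -> matches Books
So 1 of 5 rows is dropped.

SQL:
SELECT a.name, b.name AS category
FROM products a
INNER JOIN categories b ON a.category_id = b.id

Result:
name    | category   
--------+------------
Pen     | Tools      
Chair   | Electronics
Printer | Tools      
Desk    | Books      


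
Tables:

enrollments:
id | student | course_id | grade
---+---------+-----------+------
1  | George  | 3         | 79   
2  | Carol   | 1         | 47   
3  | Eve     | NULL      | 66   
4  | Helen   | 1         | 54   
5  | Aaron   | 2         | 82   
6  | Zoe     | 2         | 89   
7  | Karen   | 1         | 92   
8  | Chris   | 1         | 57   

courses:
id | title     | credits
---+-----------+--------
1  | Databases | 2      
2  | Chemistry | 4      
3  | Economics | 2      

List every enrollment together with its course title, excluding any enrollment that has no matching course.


INNER JOIN keeps only enrollments rows whose course_id matches an id in courses. Walk through each enrollment:
  - enrollment 1 (George): course_id=3 -> matches Economics
  - enrollment 2 (Carol): course_id=1 -> matches Databases
  - enrollment 3 (Eve): course_id=NULL, no match -> dropped
  - enrollment 4 (Helen): course_id=1 -> matches Databases
  - enrollment 5 (Aaron): course_id=2 -> matches Chemistry
  - enrollment 6 (Zoe): course_id=2 -> matches Chemistry
  - enrollment 7 (Karen): course_id=1 -> matches Databases
  - enrollment 8 (Chris): course_id=1 -> matches Databases
So 1 of 8 rows is dropped.

SQL:
SELECT a.student, b.title AS course
FROM enrollments a
INNER JOIN courses b ON a.course_id = b.id

Result:
student | course   
--------+----------
George  | Economics
Carol   | Databases
Helen   | Databases
Aaron   | Chemistry
Zoe     | Chemistry
Karen   | Databases
Chris   | Databases


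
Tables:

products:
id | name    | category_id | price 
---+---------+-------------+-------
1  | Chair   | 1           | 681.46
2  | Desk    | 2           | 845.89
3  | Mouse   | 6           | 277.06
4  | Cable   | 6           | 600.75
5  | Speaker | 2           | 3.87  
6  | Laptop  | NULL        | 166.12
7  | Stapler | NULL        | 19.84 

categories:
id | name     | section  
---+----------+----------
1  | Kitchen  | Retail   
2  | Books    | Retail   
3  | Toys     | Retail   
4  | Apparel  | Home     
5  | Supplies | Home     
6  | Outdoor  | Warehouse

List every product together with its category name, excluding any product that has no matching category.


INNER JOIN keeps only products rows whose category_id matches an id in categories. Walk through each product:
  - product 1 (Chair): category_id=1 -> matches Kitchen
  - product 2 (Desk): category_id=2 -> matches Books
  - product 3 (Mouse): category_id=6 -> matches Outdoor
  - product 4 (Cable): category_id=6 -> matches Outdoor
  - product 5 (Speaker): category_id=2 -> matches Books
  - product 6 (Laptop): category_id=NULL, no match -> dropped
  - product 7 (Stapler): category_id=NULL, no match -> dropped
So 2 of 7 rows are dropped.

SQL:
SELECT a.name, b.name AS category
FROM products a
INNER JOIN categories b ON a.category_id = b.id

Result:
name    | category
--------+---------
Chair   | Kitchen 
Desk    | Books   
Mouse   | Outdoor 
Cable   | Outdoor 
Speaker | Books   


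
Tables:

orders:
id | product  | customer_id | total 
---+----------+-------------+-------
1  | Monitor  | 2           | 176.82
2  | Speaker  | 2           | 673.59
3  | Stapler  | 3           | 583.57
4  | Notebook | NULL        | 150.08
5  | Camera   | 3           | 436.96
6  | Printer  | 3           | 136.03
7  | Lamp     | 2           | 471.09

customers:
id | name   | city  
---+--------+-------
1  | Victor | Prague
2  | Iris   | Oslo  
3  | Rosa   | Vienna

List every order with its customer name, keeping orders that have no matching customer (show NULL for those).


LEFT JOIN keeps every row from orders (the left table); where customer_id has no match in customers, the customer columns become NULL. Walk through each order:
  - order 1 (Monitor): customer_id=2 -> matches Iris
  - order 2 (Speaker): customer_id=2 -> matches Iris
  - order 3 (Stapler): customer_id=3 -> matches Rosa
  - order 4 (Notebook): customer_id=NULL, no match -> kept with NULL
  - order 5 (Camera): customer_id=3 -> matches Rosa
  - order 6 (Printer): customer_id=3 -> matches Rosa
  - order 7 (Lamp): customer_id=2 -> matches Iris
All 7 rows appear; 1 has NULL customer.

SQL:
SELECT a.product, b.name AS customer
FROM orders a
LEFT JOIN customers b ON a.customer_id = b.id

Result:
product  | customer
---------+---------
Monitor  | Iris    
Speaker  | Iris    
Stapler  | Rosa    
Notebook | NULL    
Camera   | Rosa    
Printer  | Rosa    
Lamp     | Iris    


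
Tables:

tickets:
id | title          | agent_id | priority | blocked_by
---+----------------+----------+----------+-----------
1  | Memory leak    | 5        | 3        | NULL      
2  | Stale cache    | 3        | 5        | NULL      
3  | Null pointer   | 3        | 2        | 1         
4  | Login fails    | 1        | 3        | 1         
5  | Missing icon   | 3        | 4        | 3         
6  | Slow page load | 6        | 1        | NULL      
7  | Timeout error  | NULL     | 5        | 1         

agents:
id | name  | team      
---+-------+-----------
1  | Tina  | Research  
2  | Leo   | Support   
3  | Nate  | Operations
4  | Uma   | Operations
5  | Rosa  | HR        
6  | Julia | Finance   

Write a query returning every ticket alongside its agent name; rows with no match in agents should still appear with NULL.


LEFT JOIN keeps every row from tickets (the left table); where agent_id has no match in agents, the agent columns become NULL. Walk through each ticket:
  - ticket 1 (Memory leak): agent_id=5 -> matches Rosa
  - ticket 2 (Stale cache): agent_id=3 -> matches Nate
  - ticket 3 (Null pointer): agent_id=3 -> matches Nate
  - ticket 4 (Login fails): agent_id=1 -> matches Tina
  - ticket 5 (Missing icon): agent_id=3 -> matches Nate
  - ticket 6 (Slow page load): agent_id=6 -> matches Julia
  - ticket 7 (Timeout error): agent_id=NULL, no match -> kept with NULL
All 7 rows appear; 1 has NULL agent.

SQL:
SELECT a.title, b.name AS agent
FROM tickets a
LEFT JOIN agents b ON a.agent_id = b.id

Result:
title          | agent
---------------+------
Memory leak    | Rosa 
Stale cache    | Nate 
Null pointer   | Nate 
Login fails    | Tina 
Missing icon   | Nate 
Slow page load | Julia
Timeout error  | NULL 


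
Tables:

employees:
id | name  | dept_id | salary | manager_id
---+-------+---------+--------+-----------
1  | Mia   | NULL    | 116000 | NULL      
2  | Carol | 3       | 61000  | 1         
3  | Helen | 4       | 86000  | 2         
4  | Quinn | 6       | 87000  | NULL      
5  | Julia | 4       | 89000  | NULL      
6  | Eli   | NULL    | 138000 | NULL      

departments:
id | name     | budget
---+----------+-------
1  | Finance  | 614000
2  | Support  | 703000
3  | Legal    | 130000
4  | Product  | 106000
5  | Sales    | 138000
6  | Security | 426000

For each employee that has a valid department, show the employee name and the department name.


INNER JOIN keeps only employees rows whose dept_id matches an id in departments. Walk through each employee:
  - employee 1 (Mia): dept_id=NULL, no match -> dropped
  - employee 2 (Carol): dept_id=3 -> matches Legal
  - employee 3 (Helen): dept_id=4 -> matches Product
  - employee 4 (Quinn): dept_id=6 -> matches Security
  - employee 5 (Julia): dept_id=4 -> matches Product
  - employee 6 (Eli): dept_id=NULL, no match -> dropped
So 2 of 6 rows are dropped.

SQL:
SELECT a.name, b.name AS department
FROM employees a
INNER JOIN departments b ON a.dept_id = b.id

Result:
name  | department
------+-----------
Carol | Legal     
Helen | Product   
Quinn | Security  
Julia | Product   


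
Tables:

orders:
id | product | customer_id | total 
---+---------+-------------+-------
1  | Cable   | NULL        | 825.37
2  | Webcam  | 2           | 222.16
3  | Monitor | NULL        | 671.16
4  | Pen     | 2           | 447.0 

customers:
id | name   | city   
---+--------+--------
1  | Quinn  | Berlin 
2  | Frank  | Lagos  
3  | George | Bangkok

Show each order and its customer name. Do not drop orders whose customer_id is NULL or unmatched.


LEFT JOIN keeps every row from orders (the left table); where customer_id has no match in customers, the customer columns become NULL. Walk through each order:
  - order 1 (Cable): customer_id=NULL, no match -> kept with NULL
  - order 2 (Webcam): customer_id=2 -> matches Frank
  - order 3 (Monitor): customer_id=NULL, no match -> kept with NULL
  - order 4 (Pen): customer_id=2 -> matches Frank
All 4 rows appear; 2 have NULL customer.

SQL:
SELECT a.product, b.name AS customer
FROM orders a
LEFT JOIN customers b ON a.customer_id = b.id

Result:
product | customer
--------+---------
Cable   | NULL    
Webcam  | Frank   
Monitor | NULL    
Pen     | Frank   


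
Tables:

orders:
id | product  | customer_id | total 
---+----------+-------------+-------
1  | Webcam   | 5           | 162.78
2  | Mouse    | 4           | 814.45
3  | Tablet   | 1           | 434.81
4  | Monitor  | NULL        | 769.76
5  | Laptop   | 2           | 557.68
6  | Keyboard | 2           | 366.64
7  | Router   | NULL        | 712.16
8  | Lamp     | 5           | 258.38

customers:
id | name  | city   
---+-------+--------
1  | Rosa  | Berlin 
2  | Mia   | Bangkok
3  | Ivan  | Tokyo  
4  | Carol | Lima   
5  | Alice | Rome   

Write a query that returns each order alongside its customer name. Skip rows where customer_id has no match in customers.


INNER JOIN keeps only orders rows whose customer_id matches an id in customers. Walk through each order:
  - order 1 (Webcam): customer_id=5 -> matches Alice
  - order 2 (Mouse): customer_id=4 -> matches Carol
  - order 3 (Tablet): customer_id=1 -> matches Rosa
  - order 4 (Monitor): customer_id=NULL, no match -> dropped
  - order 5 (Laptop): customer_id=2 -> matches Mia
  - order 6 (Keyboard): customer_id=2 -> matches Mia
  - order 7 (Router): customer_id=NULL, no match -> dropped
  - order 8 (Lamp): customer_id=5 -> matches Alice
So 2 of 8 rows are dropped.

SQL:
SELECT a.product, b.name AS customer
FROM orders a
INNER JOIN customers b ON a.customer_id = b.id

Result:
product  | customer
---------+---------
Webcam   | Alice   
Mouse    | Carol   
Tablet   | Rosa    
Laptop   | Mia     
Keyboard | Mia     
Lamp     | Alice   


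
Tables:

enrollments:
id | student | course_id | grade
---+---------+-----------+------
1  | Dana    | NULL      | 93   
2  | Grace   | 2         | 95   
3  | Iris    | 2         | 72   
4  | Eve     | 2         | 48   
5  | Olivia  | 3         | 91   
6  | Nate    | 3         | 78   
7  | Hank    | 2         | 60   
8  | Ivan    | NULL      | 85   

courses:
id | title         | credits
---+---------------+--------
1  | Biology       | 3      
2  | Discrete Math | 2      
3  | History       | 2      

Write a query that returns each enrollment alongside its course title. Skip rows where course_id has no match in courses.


INNER JOIN keeps only enrollments rows whose course_id matches an id in courses. Walk through each enrollment:
  - enrollment 1 (Dana): course_id=NULL, no match -> dropped
  - enrollment 2 (Grace): course_id=2 -> matches Discrete Math
  - enrollment 3 (Iris): course_id=2 -> matches Discrete Math
  - enrollment 4 (Eve): course_id=2 -> matches Discrete Math
  - enrollment 5 (Olivia): course_id=3 -> matches History
  - enrollment 6 (Nate): course_id=3 -> matches History
  - enrollment 7 (Hank): course_id=2 -> matches Discrete Math
  - enrollment 8 (Ivan): course_id=NULL, no match -> dropped
So 2 of 8 rows are dropped.

SQL:
SELECT a.student, b.title AS course
FROM enrollments a
INNER JOIN courses b ON a.course_id = b.id

Result:
student | course       
--------+--------------
Grace   | Discrete Math
Iris    | Discrete Math
Eve     | Discrete Math
Olivia  | History      
Nate    | History      
Hank    | Discrete Math


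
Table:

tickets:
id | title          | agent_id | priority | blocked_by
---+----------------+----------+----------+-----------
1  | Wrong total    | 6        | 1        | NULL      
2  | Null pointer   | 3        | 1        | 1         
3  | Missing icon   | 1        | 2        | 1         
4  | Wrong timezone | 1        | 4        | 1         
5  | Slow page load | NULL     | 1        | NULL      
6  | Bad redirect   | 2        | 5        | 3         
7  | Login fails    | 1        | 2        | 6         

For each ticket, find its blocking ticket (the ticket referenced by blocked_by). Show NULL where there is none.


This is a self-join: tickets is joined to a second copy of itself, matching each row's blocked_by to another row's id. Use LEFT JOIN so rows with blocked_by=NULL are kept.
  - ticket 1 (Wrong total): blocked_by=NULL -> NULL
  - ticket 2 (Null pointer): blocked_by=1 -> Wrong total
  - ticket 3 (Missing icon): blocked_by=1 -> Wrong total
  - ticket 4 (Wrong timezone): blocked_by=1 -> Wrong total
  - ticket 5 (Slow page load): blocked_by=NULL -> NULL
  - ticket 6 (Bad redirect): blocked_by=3 -> Missing icon
  - ticket 7 (Login fails): blocked_by=6 -> Bad redirect

SQL:
SELECT a.title AS item, b.title AS blocked_by
FROM tickets a
LEFT JOIN tickets b ON a.blocked_by = b.id

Result:
item           | blocked_by  
---------------+-------------
Wrong total    | NULL        
Null pointer   | Wrong total 
Missing icon   | Wrong total 
Wrong timezone | Wrong total 
Slow page load | NULL        
Bad redirect   | Missing icon
Login fails    | Bad redirect
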